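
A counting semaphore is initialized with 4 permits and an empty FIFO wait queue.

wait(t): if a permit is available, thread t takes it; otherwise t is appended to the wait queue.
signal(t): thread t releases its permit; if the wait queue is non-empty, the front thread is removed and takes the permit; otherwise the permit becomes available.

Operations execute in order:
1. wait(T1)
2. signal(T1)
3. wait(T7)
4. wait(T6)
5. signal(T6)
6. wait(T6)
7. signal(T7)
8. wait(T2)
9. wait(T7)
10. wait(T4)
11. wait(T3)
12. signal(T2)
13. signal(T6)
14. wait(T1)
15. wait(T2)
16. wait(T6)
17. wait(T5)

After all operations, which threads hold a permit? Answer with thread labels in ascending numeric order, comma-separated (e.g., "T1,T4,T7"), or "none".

Answer: T1,T3,T4,T7

Derivation:
Step 1: wait(T1) -> count=3 queue=[] holders={T1}
Step 2: signal(T1) -> count=4 queue=[] holders={none}
Step 3: wait(T7) -> count=3 queue=[] holders={T7}
Step 4: wait(T6) -> count=2 queue=[] holders={T6,T7}
Step 5: signal(T6) -> count=3 queue=[] holders={T7}
Step 6: wait(T6) -> count=2 queue=[] holders={T6,T7}
Step 7: signal(T7) -> count=3 queue=[] holders={T6}
Step 8: wait(T2) -> count=2 queue=[] holders={T2,T6}
Step 9: wait(T7) -> count=1 queue=[] holders={T2,T6,T7}
Step 10: wait(T4) -> count=0 queue=[] holders={T2,T4,T6,T7}
Step 11: wait(T3) -> count=0 queue=[T3] holders={T2,T4,T6,T7}
Step 12: signal(T2) -> count=0 queue=[] holders={T3,T4,T6,T7}
Step 13: signal(T6) -> count=1 queue=[] holders={T3,T4,T7}
Step 14: wait(T1) -> count=0 queue=[] holders={T1,T3,T4,T7}
Step 15: wait(T2) -> count=0 queue=[T2] holders={T1,T3,T4,T7}
Step 16: wait(T6) -> count=0 queue=[T2,T6] holders={T1,T3,T4,T7}
Step 17: wait(T5) -> count=0 queue=[T2,T6,T5] holders={T1,T3,T4,T7}
Final holders: T1,T3,T4,T7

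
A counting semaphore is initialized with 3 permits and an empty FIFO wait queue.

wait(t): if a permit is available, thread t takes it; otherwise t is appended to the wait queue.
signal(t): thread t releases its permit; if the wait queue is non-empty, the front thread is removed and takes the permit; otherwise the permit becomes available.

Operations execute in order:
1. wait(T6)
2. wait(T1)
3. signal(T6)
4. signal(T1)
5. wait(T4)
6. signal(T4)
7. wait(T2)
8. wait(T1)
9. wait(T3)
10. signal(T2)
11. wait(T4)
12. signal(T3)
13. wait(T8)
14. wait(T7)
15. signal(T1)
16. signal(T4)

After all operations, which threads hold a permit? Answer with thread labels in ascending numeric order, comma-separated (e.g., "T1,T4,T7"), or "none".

Answer: T7,T8

Derivation:
Step 1: wait(T6) -> count=2 queue=[] holders={T6}
Step 2: wait(T1) -> count=1 queue=[] holders={T1,T6}
Step 3: signal(T6) -> count=2 queue=[] holders={T1}
Step 4: signal(T1) -> count=3 queue=[] holders={none}
Step 5: wait(T4) -> count=2 queue=[] holders={T4}
Step 6: signal(T4) -> count=3 queue=[] holders={none}
Step 7: wait(T2) -> count=2 queue=[] holders={T2}
Step 8: wait(T1) -> count=1 queue=[] holders={T1,T2}
Step 9: wait(T3) -> count=0 queue=[] holders={T1,T2,T3}
Step 10: signal(T2) -> count=1 queue=[] holders={T1,T3}
Step 11: wait(T4) -> count=0 queue=[] holders={T1,T3,T4}
Step 12: signal(T3) -> count=1 queue=[] holders={T1,T4}
Step 13: wait(T8) -> count=0 queue=[] holders={T1,T4,T8}
Step 14: wait(T7) -> count=0 queue=[T7] holders={T1,T4,T8}
Step 15: signal(T1) -> count=0 queue=[] holders={T4,T7,T8}
Step 16: signal(T4) -> count=1 queue=[] holders={T7,T8}
Final holders: T7,T8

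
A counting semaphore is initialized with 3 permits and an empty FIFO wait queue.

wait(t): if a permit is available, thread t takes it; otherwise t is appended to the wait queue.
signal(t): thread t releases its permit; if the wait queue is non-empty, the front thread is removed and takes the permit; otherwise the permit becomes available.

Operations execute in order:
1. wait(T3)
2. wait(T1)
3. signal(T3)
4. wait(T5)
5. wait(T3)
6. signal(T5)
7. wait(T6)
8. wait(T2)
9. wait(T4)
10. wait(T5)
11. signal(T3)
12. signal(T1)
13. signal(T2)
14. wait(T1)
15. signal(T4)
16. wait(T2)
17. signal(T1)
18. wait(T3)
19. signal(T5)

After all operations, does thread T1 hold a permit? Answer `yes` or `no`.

Step 1: wait(T3) -> count=2 queue=[] holders={T3}
Step 2: wait(T1) -> count=1 queue=[] holders={T1,T3}
Step 3: signal(T3) -> count=2 queue=[] holders={T1}
Step 4: wait(T5) -> count=1 queue=[] holders={T1,T5}
Step 5: wait(T3) -> count=0 queue=[] holders={T1,T3,T5}
Step 6: signal(T5) -> count=1 queue=[] holders={T1,T3}
Step 7: wait(T6) -> count=0 queue=[] holders={T1,T3,T6}
Step 8: wait(T2) -> count=0 queue=[T2] holders={T1,T3,T6}
Step 9: wait(T4) -> count=0 queue=[T2,T4] holders={T1,T3,T6}
Step 10: wait(T5) -> count=0 queue=[T2,T4,T5] holders={T1,T3,T6}
Step 11: signal(T3) -> count=0 queue=[T4,T5] holders={T1,T2,T6}
Step 12: signal(T1) -> count=0 queue=[T5] holders={T2,T4,T6}
Step 13: signal(T2) -> count=0 queue=[] holders={T4,T5,T6}
Step 14: wait(T1) -> count=0 queue=[T1] holders={T4,T5,T6}
Step 15: signal(T4) -> count=0 queue=[] holders={T1,T5,T6}
Step 16: wait(T2) -> count=0 queue=[T2] holders={T1,T5,T6}
Step 17: signal(T1) -> count=0 queue=[] holders={T2,T5,T6}
Step 18: wait(T3) -> count=0 queue=[T3] holders={T2,T5,T6}
Step 19: signal(T5) -> count=0 queue=[] holders={T2,T3,T6}
Final holders: {T2,T3,T6} -> T1 not in holders

Answer: no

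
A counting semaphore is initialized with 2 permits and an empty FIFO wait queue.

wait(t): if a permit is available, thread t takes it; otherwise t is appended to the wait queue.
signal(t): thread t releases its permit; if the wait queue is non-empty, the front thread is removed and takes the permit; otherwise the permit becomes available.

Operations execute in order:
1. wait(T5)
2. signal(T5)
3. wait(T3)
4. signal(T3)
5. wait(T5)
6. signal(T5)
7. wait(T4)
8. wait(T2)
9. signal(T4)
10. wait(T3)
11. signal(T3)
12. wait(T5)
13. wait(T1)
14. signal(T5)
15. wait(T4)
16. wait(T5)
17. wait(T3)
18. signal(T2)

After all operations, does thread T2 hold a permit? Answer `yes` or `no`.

Answer: no

Derivation:
Step 1: wait(T5) -> count=1 queue=[] holders={T5}
Step 2: signal(T5) -> count=2 queue=[] holders={none}
Step 3: wait(T3) -> count=1 queue=[] holders={T3}
Step 4: signal(T3) -> count=2 queue=[] holders={none}
Step 5: wait(T5) -> count=1 queue=[] holders={T5}
Step 6: signal(T5) -> count=2 queue=[] holders={none}
Step 7: wait(T4) -> count=1 queue=[] holders={T4}
Step 8: wait(T2) -> count=0 queue=[] holders={T2,T4}
Step 9: signal(T4) -> count=1 queue=[] holders={T2}
Step 10: wait(T3) -> count=0 queue=[] holders={T2,T3}
Step 11: signal(T3) -> count=1 queue=[] holders={T2}
Step 12: wait(T5) -> count=0 queue=[] holders={T2,T5}
Step 13: wait(T1) -> count=0 queue=[T1] holders={T2,T5}
Step 14: signal(T5) -> count=0 queue=[] holders={T1,T2}
Step 15: wait(T4) -> count=0 queue=[T4] holders={T1,T2}
Step 16: wait(T5) -> count=0 queue=[T4,T5] holders={T1,T2}
Step 17: wait(T3) -> count=0 queue=[T4,T5,T3] holders={T1,T2}
Step 18: signal(T2) -> count=0 queue=[T5,T3] holders={T1,T4}
Final holders: {T1,T4} -> T2 not in holders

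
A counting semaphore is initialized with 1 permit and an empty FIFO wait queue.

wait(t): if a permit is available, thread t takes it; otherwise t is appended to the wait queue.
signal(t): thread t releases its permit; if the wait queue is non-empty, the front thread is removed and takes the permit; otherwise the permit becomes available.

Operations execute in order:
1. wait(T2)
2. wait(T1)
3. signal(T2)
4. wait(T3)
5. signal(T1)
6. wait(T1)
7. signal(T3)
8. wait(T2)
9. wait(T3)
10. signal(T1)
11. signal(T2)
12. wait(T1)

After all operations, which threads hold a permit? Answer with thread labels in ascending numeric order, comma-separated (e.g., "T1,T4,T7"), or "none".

Answer: T3

Derivation:
Step 1: wait(T2) -> count=0 queue=[] holders={T2}
Step 2: wait(T1) -> count=0 queue=[T1] holders={T2}
Step 3: signal(T2) -> count=0 queue=[] holders={T1}
Step 4: wait(T3) -> count=0 queue=[T3] holders={T1}
Step 5: signal(T1) -> count=0 queue=[] holders={T3}
Step 6: wait(T1) -> count=0 queue=[T1] holders={T3}
Step 7: signal(T3) -> count=0 queue=[] holders={T1}
Step 8: wait(T2) -> count=0 queue=[T2] holders={T1}
Step 9: wait(T3) -> count=0 queue=[T2,T3] holders={T1}
Step 10: signal(T1) -> count=0 queue=[T3] holders={T2}
Step 11: signal(T2) -> count=0 queue=[] holders={T3}
Step 12: wait(T1) -> count=0 queue=[T1] holders={T3}
Final holders: T3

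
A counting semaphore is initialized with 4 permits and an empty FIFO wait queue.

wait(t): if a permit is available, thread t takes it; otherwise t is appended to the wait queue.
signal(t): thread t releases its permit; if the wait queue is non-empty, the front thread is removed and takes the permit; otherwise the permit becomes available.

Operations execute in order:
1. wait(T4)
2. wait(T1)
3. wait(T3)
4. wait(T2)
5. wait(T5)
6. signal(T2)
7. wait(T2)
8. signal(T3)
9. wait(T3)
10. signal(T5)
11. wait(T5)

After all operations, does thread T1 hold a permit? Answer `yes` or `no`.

Answer: yes

Derivation:
Step 1: wait(T4) -> count=3 queue=[] holders={T4}
Step 2: wait(T1) -> count=2 queue=[] holders={T1,T4}
Step 3: wait(T3) -> count=1 queue=[] holders={T1,T3,T4}
Step 4: wait(T2) -> count=0 queue=[] holders={T1,T2,T3,T4}
Step 5: wait(T5) -> count=0 queue=[T5] holders={T1,T2,T3,T4}
Step 6: signal(T2) -> count=0 queue=[] holders={T1,T3,T4,T5}
Step 7: wait(T2) -> count=0 queue=[T2] holders={T1,T3,T4,T5}
Step 8: signal(T3) -> count=0 queue=[] holders={T1,T2,T4,T5}
Step 9: wait(T3) -> count=0 queue=[T3] holders={T1,T2,T4,T5}
Step 10: signal(T5) -> count=0 queue=[] holders={T1,T2,T3,T4}
Step 11: wait(T5) -> count=0 queue=[T5] holders={T1,T2,T3,T4}
Final holders: {T1,T2,T3,T4} -> T1 in holders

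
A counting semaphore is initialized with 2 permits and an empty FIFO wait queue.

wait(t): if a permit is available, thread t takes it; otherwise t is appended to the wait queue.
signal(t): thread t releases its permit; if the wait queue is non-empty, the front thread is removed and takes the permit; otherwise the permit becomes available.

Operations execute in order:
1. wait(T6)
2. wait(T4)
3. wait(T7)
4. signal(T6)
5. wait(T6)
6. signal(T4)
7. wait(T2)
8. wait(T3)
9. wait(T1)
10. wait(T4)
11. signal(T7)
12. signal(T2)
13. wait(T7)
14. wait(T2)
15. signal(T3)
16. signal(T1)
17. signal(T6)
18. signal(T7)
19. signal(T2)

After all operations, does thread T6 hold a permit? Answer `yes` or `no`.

Step 1: wait(T6) -> count=1 queue=[] holders={T6}
Step 2: wait(T4) -> count=0 queue=[] holders={T4,T6}
Step 3: wait(T7) -> count=0 queue=[T7] holders={T4,T6}
Step 4: signal(T6) -> count=0 queue=[] holders={T4,T7}
Step 5: wait(T6) -> count=0 queue=[T6] holders={T4,T7}
Step 6: signal(T4) -> count=0 queue=[] holders={T6,T7}
Step 7: wait(T2) -> count=0 queue=[T2] holders={T6,T7}
Step 8: wait(T3) -> count=0 queue=[T2,T3] holders={T6,T7}
Step 9: wait(T1) -> count=0 queue=[T2,T3,T1] holders={T6,T7}
Step 10: wait(T4) -> count=0 queue=[T2,T3,T1,T4] holders={T6,T7}
Step 11: signal(T7) -> count=0 queue=[T3,T1,T4] holders={T2,T6}
Step 12: signal(T2) -> count=0 queue=[T1,T4] holders={T3,T6}
Step 13: wait(T7) -> count=0 queue=[T1,T4,T7] holders={T3,T6}
Step 14: wait(T2) -> count=0 queue=[T1,T4,T7,T2] holders={T3,T6}
Step 15: signal(T3) -> count=0 queue=[T4,T7,T2] holders={T1,T6}
Step 16: signal(T1) -> count=0 queue=[T7,T2] holders={T4,T6}
Step 17: signal(T6) -> count=0 queue=[T2] holders={T4,T7}
Step 18: signal(T7) -> count=0 queue=[] holders={T2,T4}
Step 19: signal(T2) -> count=1 queue=[] holders={T4}
Final holders: {T4} -> T6 not in holders

Answer: no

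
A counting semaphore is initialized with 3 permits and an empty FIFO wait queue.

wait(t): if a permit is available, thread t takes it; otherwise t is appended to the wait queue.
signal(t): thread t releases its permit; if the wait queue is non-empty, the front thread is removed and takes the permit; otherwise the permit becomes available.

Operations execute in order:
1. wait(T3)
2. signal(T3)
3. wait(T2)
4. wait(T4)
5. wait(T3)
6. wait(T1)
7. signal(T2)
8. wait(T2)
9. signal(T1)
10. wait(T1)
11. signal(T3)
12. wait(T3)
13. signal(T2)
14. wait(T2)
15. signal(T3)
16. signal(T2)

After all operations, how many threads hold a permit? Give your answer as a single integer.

Answer: 2

Derivation:
Step 1: wait(T3) -> count=2 queue=[] holders={T3}
Step 2: signal(T3) -> count=3 queue=[] holders={none}
Step 3: wait(T2) -> count=2 queue=[] holders={T2}
Step 4: wait(T4) -> count=1 queue=[] holders={T2,T4}
Step 5: wait(T3) -> count=0 queue=[] holders={T2,T3,T4}
Step 6: wait(T1) -> count=0 queue=[T1] holders={T2,T3,T4}
Step 7: signal(T2) -> count=0 queue=[] holders={T1,T3,T4}
Step 8: wait(T2) -> count=0 queue=[T2] holders={T1,T3,T4}
Step 9: signal(T1) -> count=0 queue=[] holders={T2,T3,T4}
Step 10: wait(T1) -> count=0 queue=[T1] holders={T2,T3,T4}
Step 11: signal(T3) -> count=0 queue=[] holders={T1,T2,T4}
Step 12: wait(T3) -> count=0 queue=[T3] holders={T1,T2,T4}
Step 13: signal(T2) -> count=0 queue=[] holders={T1,T3,T4}
Step 14: wait(T2) -> count=0 queue=[T2] holders={T1,T3,T4}
Step 15: signal(T3) -> count=0 queue=[] holders={T1,T2,T4}
Step 16: signal(T2) -> count=1 queue=[] holders={T1,T4}
Final holders: {T1,T4} -> 2 thread(s)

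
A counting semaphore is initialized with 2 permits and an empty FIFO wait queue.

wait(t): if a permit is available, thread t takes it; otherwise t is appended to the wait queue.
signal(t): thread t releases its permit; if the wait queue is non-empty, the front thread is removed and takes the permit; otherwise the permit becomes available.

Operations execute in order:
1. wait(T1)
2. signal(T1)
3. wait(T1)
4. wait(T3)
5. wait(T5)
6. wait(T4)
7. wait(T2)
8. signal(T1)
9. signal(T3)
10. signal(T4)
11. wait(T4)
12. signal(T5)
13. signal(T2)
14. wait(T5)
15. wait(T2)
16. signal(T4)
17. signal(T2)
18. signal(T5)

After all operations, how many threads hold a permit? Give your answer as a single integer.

Answer: 0

Derivation:
Step 1: wait(T1) -> count=1 queue=[] holders={T1}
Step 2: signal(T1) -> count=2 queue=[] holders={none}
Step 3: wait(T1) -> count=1 queue=[] holders={T1}
Step 4: wait(T3) -> count=0 queue=[] holders={T1,T3}
Step 5: wait(T5) -> count=0 queue=[T5] holders={T1,T3}
Step 6: wait(T4) -> count=0 queue=[T5,T4] holders={T1,T3}
Step 7: wait(T2) -> count=0 queue=[T5,T4,T2] holders={T1,T3}
Step 8: signal(T1) -> count=0 queue=[T4,T2] holders={T3,T5}
Step 9: signal(T3) -> count=0 queue=[T2] holders={T4,T5}
Step 10: signal(T4) -> count=0 queue=[] holders={T2,T5}
Step 11: wait(T4) -> count=0 queue=[T4] holders={T2,T5}
Step 12: signal(T5) -> count=0 queue=[] holders={T2,T4}
Step 13: signal(T2) -> count=1 queue=[] holders={T4}
Step 14: wait(T5) -> count=0 queue=[] holders={T4,T5}
Step 15: wait(T2) -> count=0 queue=[T2] holders={T4,T5}
Step 16: signal(T4) -> count=0 queue=[] holders={T2,T5}
Step 17: signal(T2) -> count=1 queue=[] holders={T5}
Step 18: signal(T5) -> count=2 queue=[] holders={none}
Final holders: {none} -> 0 thread(s)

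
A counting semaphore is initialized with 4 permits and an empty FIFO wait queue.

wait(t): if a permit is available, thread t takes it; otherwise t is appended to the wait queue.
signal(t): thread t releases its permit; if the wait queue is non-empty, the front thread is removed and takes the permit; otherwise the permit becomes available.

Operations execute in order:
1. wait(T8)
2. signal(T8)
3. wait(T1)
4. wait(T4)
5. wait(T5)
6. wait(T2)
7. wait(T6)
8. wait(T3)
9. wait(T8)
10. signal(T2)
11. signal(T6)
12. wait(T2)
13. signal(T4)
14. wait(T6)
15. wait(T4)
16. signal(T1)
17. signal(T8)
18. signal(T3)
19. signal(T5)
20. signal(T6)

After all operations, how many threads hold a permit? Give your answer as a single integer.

Answer: 2

Derivation:
Step 1: wait(T8) -> count=3 queue=[] holders={T8}
Step 2: signal(T8) -> count=4 queue=[] holders={none}
Step 3: wait(T1) -> count=3 queue=[] holders={T1}
Step 4: wait(T4) -> count=2 queue=[] holders={T1,T4}
Step 5: wait(T5) -> count=1 queue=[] holders={T1,T4,T5}
Step 6: wait(T2) -> count=0 queue=[] holders={T1,T2,T4,T5}
Step 7: wait(T6) -> count=0 queue=[T6] holders={T1,T2,T4,T5}
Step 8: wait(T3) -> count=0 queue=[T6,T3] holders={T1,T2,T4,T5}
Step 9: wait(T8) -> count=0 queue=[T6,T3,T8] holders={T1,T2,T4,T5}
Step 10: signal(T2) -> count=0 queue=[T3,T8] holders={T1,T4,T5,T6}
Step 11: signal(T6) -> count=0 queue=[T8] holders={T1,T3,T4,T5}
Step 12: wait(T2) -> count=0 queue=[T8,T2] holders={T1,T3,T4,T5}
Step 13: signal(T4) -> count=0 queue=[T2] holders={T1,T3,T5,T8}
Step 14: wait(T6) -> count=0 queue=[T2,T6] holders={T1,T3,T5,T8}
Step 15: wait(T4) -> count=0 queue=[T2,T6,T4] holders={T1,T3,T5,T8}
Step 16: signal(T1) -> count=0 queue=[T6,T4] holders={T2,T3,T5,T8}
Step 17: signal(T8) -> count=0 queue=[T4] holders={T2,T3,T5,T6}
Step 18: signal(T3) -> count=0 queue=[] holders={T2,T4,T5,T6}
Step 19: signal(T5) -> count=1 queue=[] holders={T2,T4,T6}
Step 20: signal(T6) -> count=2 queue=[] holders={T2,T4}
Final holders: {T2,T4} -> 2 thread(s)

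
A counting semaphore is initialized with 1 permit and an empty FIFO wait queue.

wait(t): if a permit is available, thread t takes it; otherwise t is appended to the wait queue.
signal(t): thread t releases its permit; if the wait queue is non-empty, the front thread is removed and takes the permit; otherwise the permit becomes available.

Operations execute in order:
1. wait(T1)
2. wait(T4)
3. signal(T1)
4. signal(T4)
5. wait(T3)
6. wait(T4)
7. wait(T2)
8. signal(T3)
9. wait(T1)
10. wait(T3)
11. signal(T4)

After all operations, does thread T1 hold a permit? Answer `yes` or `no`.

Answer: no

Derivation:
Step 1: wait(T1) -> count=0 queue=[] holders={T1}
Step 2: wait(T4) -> count=0 queue=[T4] holders={T1}
Step 3: signal(T1) -> count=0 queue=[] holders={T4}
Step 4: signal(T4) -> count=1 queue=[] holders={none}
Step 5: wait(T3) -> count=0 queue=[] holders={T3}
Step 6: wait(T4) -> count=0 queue=[T4] holders={T3}
Step 7: wait(T2) -> count=0 queue=[T4,T2] holders={T3}
Step 8: signal(T3) -> count=0 queue=[T2] holders={T4}
Step 9: wait(T1) -> count=0 queue=[T2,T1] holders={T4}
Step 10: wait(T3) -> count=0 queue=[T2,T1,T3] holders={T4}
Step 11: signal(T4) -> count=0 queue=[T1,T3] holders={T2}
Final holders: {T2} -> T1 not in holders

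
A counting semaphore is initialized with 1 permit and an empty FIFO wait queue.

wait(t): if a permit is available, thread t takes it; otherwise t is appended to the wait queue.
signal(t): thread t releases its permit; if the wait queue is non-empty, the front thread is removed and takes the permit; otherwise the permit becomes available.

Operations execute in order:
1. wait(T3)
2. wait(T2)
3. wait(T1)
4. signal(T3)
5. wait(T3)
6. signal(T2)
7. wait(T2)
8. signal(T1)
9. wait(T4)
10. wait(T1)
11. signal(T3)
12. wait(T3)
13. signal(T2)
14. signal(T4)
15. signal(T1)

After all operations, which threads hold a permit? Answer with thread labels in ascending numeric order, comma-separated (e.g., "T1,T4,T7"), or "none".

Answer: T3

Derivation:
Step 1: wait(T3) -> count=0 queue=[] holders={T3}
Step 2: wait(T2) -> count=0 queue=[T2] holders={T3}
Step 3: wait(T1) -> count=0 queue=[T2,T1] holders={T3}
Step 4: signal(T3) -> count=0 queue=[T1] holders={T2}
Step 5: wait(T3) -> count=0 queue=[T1,T3] holders={T2}
Step 6: signal(T2) -> count=0 queue=[T3] holders={T1}
Step 7: wait(T2) -> count=0 queue=[T3,T2] holders={T1}
Step 8: signal(T1) -> count=0 queue=[T2] holders={T3}
Step 9: wait(T4) -> count=0 queue=[T2,T4] holders={T3}
Step 10: wait(T1) -> count=0 queue=[T2,T4,T1] holders={T3}
Step 11: signal(T3) -> count=0 queue=[T4,T1] holders={T2}
Step 12: wait(T3) -> count=0 queue=[T4,T1,T3] holders={T2}
Step 13: signal(T2) -> count=0 queue=[T1,T3] holders={T4}
Step 14: signal(T4) -> count=0 queue=[T3] holders={T1}
Step 15: signal(T1) -> count=0 queue=[] holders={T3}
Final holders: T3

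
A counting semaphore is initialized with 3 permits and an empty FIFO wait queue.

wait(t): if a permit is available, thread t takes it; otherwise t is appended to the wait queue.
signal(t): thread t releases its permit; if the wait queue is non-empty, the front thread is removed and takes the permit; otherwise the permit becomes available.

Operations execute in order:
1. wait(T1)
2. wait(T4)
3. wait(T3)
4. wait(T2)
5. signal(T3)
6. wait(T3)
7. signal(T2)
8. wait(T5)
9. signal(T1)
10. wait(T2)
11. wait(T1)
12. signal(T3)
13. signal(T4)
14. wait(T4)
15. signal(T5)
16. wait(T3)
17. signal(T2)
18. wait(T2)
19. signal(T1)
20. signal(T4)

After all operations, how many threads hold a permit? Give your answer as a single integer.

Step 1: wait(T1) -> count=2 queue=[] holders={T1}
Step 2: wait(T4) -> count=1 queue=[] holders={T1,T4}
Step 3: wait(T3) -> count=0 queue=[] holders={T1,T3,T4}
Step 4: wait(T2) -> count=0 queue=[T2] holders={T1,T3,T4}
Step 5: signal(T3) -> count=0 queue=[] holders={T1,T2,T4}
Step 6: wait(T3) -> count=0 queue=[T3] holders={T1,T2,T4}
Step 7: signal(T2) -> count=0 queue=[] holders={T1,T3,T4}
Step 8: wait(T5) -> count=0 queue=[T5] holders={T1,T3,T4}
Step 9: signal(T1) -> count=0 queue=[] holders={T3,T4,T5}
Step 10: wait(T2) -> count=0 queue=[T2] holders={T3,T4,T5}
Step 11: wait(T1) -> count=0 queue=[T2,T1] holders={T3,T4,T5}
Step 12: signal(T3) -> count=0 queue=[T1] holders={T2,T4,T5}
Step 13: signal(T4) -> count=0 queue=[] holders={T1,T2,T5}
Step 14: wait(T4) -> count=0 queue=[T4] holders={T1,T2,T5}
Step 15: signal(T5) -> count=0 queue=[] holders={T1,T2,T4}
Step 16: wait(T3) -> count=0 queue=[T3] holders={T1,T2,T4}
Step 17: signal(T2) -> count=0 queue=[] holders={T1,T3,T4}
Step 18: wait(T2) -> count=0 queue=[T2] holders={T1,T3,T4}
Step 19: signal(T1) -> count=0 queue=[] holders={T2,T3,T4}
Step 20: signal(T4) -> count=1 queue=[] holders={T2,T3}
Final holders: {T2,T3} -> 2 thread(s)

Answer: 2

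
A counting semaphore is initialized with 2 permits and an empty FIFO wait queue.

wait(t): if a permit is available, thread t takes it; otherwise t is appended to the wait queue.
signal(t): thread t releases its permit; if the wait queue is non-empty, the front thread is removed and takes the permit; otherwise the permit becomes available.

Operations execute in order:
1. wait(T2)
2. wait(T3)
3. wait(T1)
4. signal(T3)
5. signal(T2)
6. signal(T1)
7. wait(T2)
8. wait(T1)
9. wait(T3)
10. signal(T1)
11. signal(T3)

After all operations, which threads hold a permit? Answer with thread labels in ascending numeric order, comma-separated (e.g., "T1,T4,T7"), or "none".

Answer: T2

Derivation:
Step 1: wait(T2) -> count=1 queue=[] holders={T2}
Step 2: wait(T3) -> count=0 queue=[] holders={T2,T3}
Step 3: wait(T1) -> count=0 queue=[T1] holders={T2,T3}
Step 4: signal(T3) -> count=0 queue=[] holders={T1,T2}
Step 5: signal(T2) -> count=1 queue=[] holders={T1}
Step 6: signal(T1) -> count=2 queue=[] holders={none}
Step 7: wait(T2) -> count=1 queue=[] holders={T2}
Step 8: wait(T1) -> count=0 queue=[] holders={T1,T2}
Step 9: wait(T3) -> count=0 queue=[T3] holders={T1,T2}
Step 10: signal(T1) -> count=0 queue=[] holders={T2,T3}
Step 11: signal(T3) -> count=1 queue=[] holders={T2}
Final holders: T2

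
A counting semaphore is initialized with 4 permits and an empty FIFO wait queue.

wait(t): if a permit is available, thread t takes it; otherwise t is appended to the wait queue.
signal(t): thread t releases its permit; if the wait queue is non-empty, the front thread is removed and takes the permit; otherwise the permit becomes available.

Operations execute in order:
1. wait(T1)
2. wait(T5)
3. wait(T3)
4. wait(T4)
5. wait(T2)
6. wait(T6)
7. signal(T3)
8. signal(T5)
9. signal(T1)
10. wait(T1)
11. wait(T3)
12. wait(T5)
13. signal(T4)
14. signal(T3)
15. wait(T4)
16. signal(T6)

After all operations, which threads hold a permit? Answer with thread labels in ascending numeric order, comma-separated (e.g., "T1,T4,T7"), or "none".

Step 1: wait(T1) -> count=3 queue=[] holders={T1}
Step 2: wait(T5) -> count=2 queue=[] holders={T1,T5}
Step 3: wait(T3) -> count=1 queue=[] holders={T1,T3,T5}
Step 4: wait(T4) -> count=0 queue=[] holders={T1,T3,T4,T5}
Step 5: wait(T2) -> count=0 queue=[T2] holders={T1,T3,T4,T5}
Step 6: wait(T6) -> count=0 queue=[T2,T6] holders={T1,T3,T4,T5}
Step 7: signal(T3) -> count=0 queue=[T6] holders={T1,T2,T4,T5}
Step 8: signal(T5) -> count=0 queue=[] holders={T1,T2,T4,T6}
Step 9: signal(T1) -> count=1 queue=[] holders={T2,T4,T6}
Step 10: wait(T1) -> count=0 queue=[] holders={T1,T2,T4,T6}
Step 11: wait(T3) -> count=0 queue=[T3] holders={T1,T2,T4,T6}
Step 12: wait(T5) -> count=0 queue=[T3,T5] holders={T1,T2,T4,T6}
Step 13: signal(T4) -> count=0 queue=[T5] holders={T1,T2,T3,T6}
Step 14: signal(T3) -> count=0 queue=[] holders={T1,T2,T5,T6}
Step 15: wait(T4) -> count=0 queue=[T4] holders={T1,T2,T5,T6}
Step 16: signal(T6) -> count=0 queue=[] holders={T1,T2,T4,T5}
Final holders: T1,T2,T4,T5

Answer: T1,T2,T4,T5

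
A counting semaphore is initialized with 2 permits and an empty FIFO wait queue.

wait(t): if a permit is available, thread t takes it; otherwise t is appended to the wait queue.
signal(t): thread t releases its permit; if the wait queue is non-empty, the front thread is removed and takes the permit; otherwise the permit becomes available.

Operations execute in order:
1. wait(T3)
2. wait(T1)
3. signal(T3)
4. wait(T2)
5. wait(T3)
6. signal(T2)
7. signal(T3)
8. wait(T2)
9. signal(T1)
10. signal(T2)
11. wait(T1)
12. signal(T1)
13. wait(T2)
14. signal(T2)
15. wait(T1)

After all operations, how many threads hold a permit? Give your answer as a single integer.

Step 1: wait(T3) -> count=1 queue=[] holders={T3}
Step 2: wait(T1) -> count=0 queue=[] holders={T1,T3}
Step 3: signal(T3) -> count=1 queue=[] holders={T1}
Step 4: wait(T2) -> count=0 queue=[] holders={T1,T2}
Step 5: wait(T3) -> count=0 queue=[T3] holders={T1,T2}
Step 6: signal(T2) -> count=0 queue=[] holders={T1,T3}
Step 7: signal(T3) -> count=1 queue=[] holders={T1}
Step 8: wait(T2) -> count=0 queue=[] holders={T1,T2}
Step 9: signal(T1) -> count=1 queue=[] holders={T2}
Step 10: signal(T2) -> count=2 queue=[] holders={none}
Step 11: wait(T1) -> count=1 queue=[] holders={T1}
Step 12: signal(T1) -> count=2 queue=[] holders={none}
Step 13: wait(T2) -> count=1 queue=[] holders={T2}
Step 14: signal(T2) -> count=2 queue=[] holders={none}
Step 15: wait(T1) -> count=1 queue=[] holders={T1}
Final holders: {T1} -> 1 thread(s)

Answer: 1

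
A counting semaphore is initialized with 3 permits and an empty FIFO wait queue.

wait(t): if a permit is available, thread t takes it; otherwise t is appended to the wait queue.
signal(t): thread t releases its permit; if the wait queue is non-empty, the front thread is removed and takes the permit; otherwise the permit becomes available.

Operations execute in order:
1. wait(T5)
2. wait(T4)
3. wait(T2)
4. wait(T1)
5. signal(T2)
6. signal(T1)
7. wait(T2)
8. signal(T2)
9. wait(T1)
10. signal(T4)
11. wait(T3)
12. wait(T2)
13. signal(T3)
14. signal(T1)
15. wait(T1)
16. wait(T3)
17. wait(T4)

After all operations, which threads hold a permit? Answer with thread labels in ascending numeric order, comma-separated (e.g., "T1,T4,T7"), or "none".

Answer: T1,T2,T5

Derivation:
Step 1: wait(T5) -> count=2 queue=[] holders={T5}
Step 2: wait(T4) -> count=1 queue=[] holders={T4,T5}
Step 3: wait(T2) -> count=0 queue=[] holders={T2,T4,T5}
Step 4: wait(T1) -> count=0 queue=[T1] holders={T2,T4,T5}
Step 5: signal(T2) -> count=0 queue=[] holders={T1,T4,T5}
Step 6: signal(T1) -> count=1 queue=[] holders={T4,T5}
Step 7: wait(T2) -> count=0 queue=[] holders={T2,T4,T5}
Step 8: signal(T2) -> count=1 queue=[] holders={T4,T5}
Step 9: wait(T1) -> count=0 queue=[] holders={T1,T4,T5}
Step 10: signal(T4) -> count=1 queue=[] holders={T1,T5}
Step 11: wait(T3) -> count=0 queue=[] holders={T1,T3,T5}
Step 12: wait(T2) -> count=0 queue=[T2] holders={T1,T3,T5}
Step 13: signal(T3) -> count=0 queue=[] holders={T1,T2,T5}
Step 14: signal(T1) -> count=1 queue=[] holders={T2,T5}
Step 15: wait(T1) -> count=0 queue=[] holders={T1,T2,T5}
Step 16: wait(T3) -> count=0 queue=[T3] holders={T1,T2,T5}
Step 17: wait(T4) -> count=0 queue=[T3,T4] holders={T1,T2,T5}
Final holders: T1,T2,T5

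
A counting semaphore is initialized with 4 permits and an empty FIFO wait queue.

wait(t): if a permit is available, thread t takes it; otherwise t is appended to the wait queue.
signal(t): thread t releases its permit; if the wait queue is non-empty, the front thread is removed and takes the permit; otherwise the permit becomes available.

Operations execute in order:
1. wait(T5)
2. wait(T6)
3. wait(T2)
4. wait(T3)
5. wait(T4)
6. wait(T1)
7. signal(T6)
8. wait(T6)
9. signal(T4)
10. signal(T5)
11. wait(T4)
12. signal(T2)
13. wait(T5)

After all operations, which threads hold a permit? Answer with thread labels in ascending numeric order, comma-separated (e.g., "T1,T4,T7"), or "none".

Step 1: wait(T5) -> count=3 queue=[] holders={T5}
Step 2: wait(T6) -> count=2 queue=[] holders={T5,T6}
Step 3: wait(T2) -> count=1 queue=[] holders={T2,T5,T6}
Step 4: wait(T3) -> count=0 queue=[] holders={T2,T3,T5,T6}
Step 5: wait(T4) -> count=0 queue=[T4] holders={T2,T3,T5,T6}
Step 6: wait(T1) -> count=0 queue=[T4,T1] holders={T2,T3,T5,T6}
Step 7: signal(T6) -> count=0 queue=[T1] holders={T2,T3,T4,T5}
Step 8: wait(T6) -> count=0 queue=[T1,T6] holders={T2,T3,T4,T5}
Step 9: signal(T4) -> count=0 queue=[T6] holders={T1,T2,T3,T5}
Step 10: signal(T5) -> count=0 queue=[] holders={T1,T2,T3,T6}
Step 11: wait(T4) -> count=0 queue=[T4] holders={T1,T2,T3,T6}
Step 12: signal(T2) -> count=0 queue=[] holders={T1,T3,T4,T6}
Step 13: wait(T5) -> count=0 queue=[T5] holders={T1,T3,T4,T6}
Final holders: T1,T3,T4,T6

Answer: T1,T3,T4,T6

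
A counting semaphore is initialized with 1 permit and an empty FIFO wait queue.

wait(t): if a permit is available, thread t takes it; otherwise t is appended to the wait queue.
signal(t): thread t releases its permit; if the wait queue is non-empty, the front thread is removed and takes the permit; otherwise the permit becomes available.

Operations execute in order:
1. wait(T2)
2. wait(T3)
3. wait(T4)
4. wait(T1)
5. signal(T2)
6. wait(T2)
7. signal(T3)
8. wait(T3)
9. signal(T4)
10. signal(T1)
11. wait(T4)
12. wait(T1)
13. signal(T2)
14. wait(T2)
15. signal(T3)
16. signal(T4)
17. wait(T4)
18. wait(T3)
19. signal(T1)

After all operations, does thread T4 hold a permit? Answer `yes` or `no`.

Answer: no

Derivation:
Step 1: wait(T2) -> count=0 queue=[] holders={T2}
Step 2: wait(T3) -> count=0 queue=[T3] holders={T2}
Step 3: wait(T4) -> count=0 queue=[T3,T4] holders={T2}
Step 4: wait(T1) -> count=0 queue=[T3,T4,T1] holders={T2}
Step 5: signal(T2) -> count=0 queue=[T4,T1] holders={T3}
Step 6: wait(T2) -> count=0 queue=[T4,T1,T2] holders={T3}
Step 7: signal(T3) -> count=0 queue=[T1,T2] holders={T4}
Step 8: wait(T3) -> count=0 queue=[T1,T2,T3] holders={T4}
Step 9: signal(T4) -> count=0 queue=[T2,T3] holders={T1}
Step 10: signal(T1) -> count=0 queue=[T3] holders={T2}
Step 11: wait(T4) -> count=0 queue=[T3,T4] holders={T2}
Step 12: wait(T1) -> count=0 queue=[T3,T4,T1] holders={T2}
Step 13: signal(T2) -> count=0 queue=[T4,T1] holders={T3}
Step 14: wait(T2) -> count=0 queue=[T4,T1,T2] holders={T3}
Step 15: signal(T3) -> count=0 queue=[T1,T2] holders={T4}
Step 16: signal(T4) -> count=0 queue=[T2] holders={T1}
Step 17: wait(T4) -> count=0 queue=[T2,T4] holders={T1}
Step 18: wait(T3) -> count=0 queue=[T2,T4,T3] holders={T1}
Step 19: signal(T1) -> count=0 queue=[T4,T3] holders={T2}
Final holders: {T2} -> T4 not in holders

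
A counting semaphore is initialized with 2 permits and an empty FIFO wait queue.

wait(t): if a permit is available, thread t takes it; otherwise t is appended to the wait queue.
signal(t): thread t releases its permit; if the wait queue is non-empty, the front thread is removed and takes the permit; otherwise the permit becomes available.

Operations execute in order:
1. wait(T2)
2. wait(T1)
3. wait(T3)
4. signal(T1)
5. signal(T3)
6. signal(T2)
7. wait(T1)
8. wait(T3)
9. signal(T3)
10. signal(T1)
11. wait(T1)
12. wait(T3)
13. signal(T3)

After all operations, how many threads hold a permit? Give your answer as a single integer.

Step 1: wait(T2) -> count=1 queue=[] holders={T2}
Step 2: wait(T1) -> count=0 queue=[] holders={T1,T2}
Step 3: wait(T3) -> count=0 queue=[T3] holders={T1,T2}
Step 4: signal(T1) -> count=0 queue=[] holders={T2,T3}
Step 5: signal(T3) -> count=1 queue=[] holders={T2}
Step 6: signal(T2) -> count=2 queue=[] holders={none}
Step 7: wait(T1) -> count=1 queue=[] holders={T1}
Step 8: wait(T3) -> count=0 queue=[] holders={T1,T3}
Step 9: signal(T3) -> count=1 queue=[] holders={T1}
Step 10: signal(T1) -> count=2 queue=[] holders={none}
Step 11: wait(T1) -> count=1 queue=[] holders={T1}
Step 12: wait(T3) -> count=0 queue=[] holders={T1,T3}
Step 13: signal(T3) -> count=1 queue=[] holders={T1}
Final holders: {T1} -> 1 thread(s)

Answer: 1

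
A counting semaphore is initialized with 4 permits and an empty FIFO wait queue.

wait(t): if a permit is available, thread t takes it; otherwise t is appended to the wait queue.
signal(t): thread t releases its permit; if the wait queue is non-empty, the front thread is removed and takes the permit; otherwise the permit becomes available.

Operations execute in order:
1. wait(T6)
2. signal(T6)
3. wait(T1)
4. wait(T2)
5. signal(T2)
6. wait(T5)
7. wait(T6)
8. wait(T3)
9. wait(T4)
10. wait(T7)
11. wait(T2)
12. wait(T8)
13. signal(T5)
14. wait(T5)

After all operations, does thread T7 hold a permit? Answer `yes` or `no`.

Step 1: wait(T6) -> count=3 queue=[] holders={T6}
Step 2: signal(T6) -> count=4 queue=[] holders={none}
Step 3: wait(T1) -> count=3 queue=[] holders={T1}
Step 4: wait(T2) -> count=2 queue=[] holders={T1,T2}
Step 5: signal(T2) -> count=3 queue=[] holders={T1}
Step 6: wait(T5) -> count=2 queue=[] holders={T1,T5}
Step 7: wait(T6) -> count=1 queue=[] holders={T1,T5,T6}
Step 8: wait(T3) -> count=0 queue=[] holders={T1,T3,T5,T6}
Step 9: wait(T4) -> count=0 queue=[T4] holders={T1,T3,T5,T6}
Step 10: wait(T7) -> count=0 queue=[T4,T7] holders={T1,T3,T5,T6}
Step 11: wait(T2) -> count=0 queue=[T4,T7,T2] holders={T1,T3,T5,T6}
Step 12: wait(T8) -> count=0 queue=[T4,T7,T2,T8] holders={T1,T3,T5,T6}
Step 13: signal(T5) -> count=0 queue=[T7,T2,T8] holders={T1,T3,T4,T6}
Step 14: wait(T5) -> count=0 queue=[T7,T2,T8,T5] holders={T1,T3,T4,T6}
Final holders: {T1,T3,T4,T6} -> T7 not in holders

Answer: no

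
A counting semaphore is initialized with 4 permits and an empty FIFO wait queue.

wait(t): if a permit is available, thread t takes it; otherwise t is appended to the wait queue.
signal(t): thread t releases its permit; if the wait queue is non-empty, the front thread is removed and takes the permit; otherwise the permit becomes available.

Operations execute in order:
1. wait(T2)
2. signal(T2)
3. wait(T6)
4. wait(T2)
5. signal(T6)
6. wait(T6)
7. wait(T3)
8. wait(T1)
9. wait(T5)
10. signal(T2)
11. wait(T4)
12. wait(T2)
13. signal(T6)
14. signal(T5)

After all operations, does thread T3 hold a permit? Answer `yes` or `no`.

Step 1: wait(T2) -> count=3 queue=[] holders={T2}
Step 2: signal(T2) -> count=4 queue=[] holders={none}
Step 3: wait(T6) -> count=3 queue=[] holders={T6}
Step 4: wait(T2) -> count=2 queue=[] holders={T2,T6}
Step 5: signal(T6) -> count=3 queue=[] holders={T2}
Step 6: wait(T6) -> count=2 queue=[] holders={T2,T6}
Step 7: wait(T3) -> count=1 queue=[] holders={T2,T3,T6}
Step 8: wait(T1) -> count=0 queue=[] holders={T1,T2,T3,T6}
Step 9: wait(T5) -> count=0 queue=[T5] holders={T1,T2,T3,T6}
Step 10: signal(T2) -> count=0 queue=[] holders={T1,T3,T5,T6}
Step 11: wait(T4) -> count=0 queue=[T4] holders={T1,T3,T5,T6}
Step 12: wait(T2) -> count=0 queue=[T4,T2] holders={T1,T3,T5,T6}
Step 13: signal(T6) -> count=0 queue=[T2] holders={T1,T3,T4,T5}
Step 14: signal(T5) -> count=0 queue=[] holders={T1,T2,T3,T4}
Final holders: {T1,T2,T3,T4} -> T3 in holders

Answer: yes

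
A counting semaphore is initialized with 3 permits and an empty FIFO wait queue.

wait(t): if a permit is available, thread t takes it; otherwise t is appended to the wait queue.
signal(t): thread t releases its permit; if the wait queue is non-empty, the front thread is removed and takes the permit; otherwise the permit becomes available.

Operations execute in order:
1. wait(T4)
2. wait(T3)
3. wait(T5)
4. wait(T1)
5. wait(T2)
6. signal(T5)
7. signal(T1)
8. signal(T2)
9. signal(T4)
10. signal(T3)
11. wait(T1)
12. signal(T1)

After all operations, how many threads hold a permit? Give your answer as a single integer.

Answer: 0

Derivation:
Step 1: wait(T4) -> count=2 queue=[] holders={T4}
Step 2: wait(T3) -> count=1 queue=[] holders={T3,T4}
Step 3: wait(T5) -> count=0 queue=[] holders={T3,T4,T5}
Step 4: wait(T1) -> count=0 queue=[T1] holders={T3,T4,T5}
Step 5: wait(T2) -> count=0 queue=[T1,T2] holders={T3,T4,T5}
Step 6: signal(T5) -> count=0 queue=[T2] holders={T1,T3,T4}
Step 7: signal(T1) -> count=0 queue=[] holders={T2,T3,T4}
Step 8: signal(T2) -> count=1 queue=[] holders={T3,T4}
Step 9: signal(T4) -> count=2 queue=[] holders={T3}
Step 10: signal(T3) -> count=3 queue=[] holders={none}
Step 11: wait(T1) -> count=2 queue=[] holders={T1}
Step 12: signal(T1) -> count=3 queue=[] holders={none}
Final holders: {none} -> 0 thread(s)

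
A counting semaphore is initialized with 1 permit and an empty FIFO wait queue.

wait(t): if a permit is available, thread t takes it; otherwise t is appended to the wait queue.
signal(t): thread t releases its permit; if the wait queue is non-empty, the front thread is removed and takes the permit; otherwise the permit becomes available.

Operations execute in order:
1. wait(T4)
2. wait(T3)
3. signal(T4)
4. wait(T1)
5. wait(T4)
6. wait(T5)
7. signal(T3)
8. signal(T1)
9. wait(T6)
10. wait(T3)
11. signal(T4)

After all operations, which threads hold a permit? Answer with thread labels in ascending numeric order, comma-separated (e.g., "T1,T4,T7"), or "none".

Answer: T5

Derivation:
Step 1: wait(T4) -> count=0 queue=[] holders={T4}
Step 2: wait(T3) -> count=0 queue=[T3] holders={T4}
Step 3: signal(T4) -> count=0 queue=[] holders={T3}
Step 4: wait(T1) -> count=0 queue=[T1] holders={T3}
Step 5: wait(T4) -> count=0 queue=[T1,T4] holders={T3}
Step 6: wait(T5) -> count=0 queue=[T1,T4,T5] holders={T3}
Step 7: signal(T3) -> count=0 queue=[T4,T5] holders={T1}
Step 8: signal(T1) -> count=0 queue=[T5] holders={T4}
Step 9: wait(T6) -> count=0 queue=[T5,T6] holders={T4}
Step 10: wait(T3) -> count=0 queue=[T5,T6,T3] holders={T4}
Step 11: signal(T4) -> count=0 queue=[T6,T3] holders={T5}
Final holders: T5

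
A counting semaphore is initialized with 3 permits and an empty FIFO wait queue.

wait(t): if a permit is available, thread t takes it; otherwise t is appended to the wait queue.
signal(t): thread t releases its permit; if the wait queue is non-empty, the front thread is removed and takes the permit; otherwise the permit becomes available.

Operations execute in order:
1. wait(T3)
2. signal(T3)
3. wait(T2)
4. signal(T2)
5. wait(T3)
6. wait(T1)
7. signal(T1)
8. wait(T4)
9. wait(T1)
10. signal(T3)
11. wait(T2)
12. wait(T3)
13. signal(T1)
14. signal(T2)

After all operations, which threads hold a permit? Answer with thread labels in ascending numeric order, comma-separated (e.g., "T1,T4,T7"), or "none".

Answer: T3,T4

Derivation:
Step 1: wait(T3) -> count=2 queue=[] holders={T3}
Step 2: signal(T3) -> count=3 queue=[] holders={none}
Step 3: wait(T2) -> count=2 queue=[] holders={T2}
Step 4: signal(T2) -> count=3 queue=[] holders={none}
Step 5: wait(T3) -> count=2 queue=[] holders={T3}
Step 6: wait(T1) -> count=1 queue=[] holders={T1,T3}
Step 7: signal(T1) -> count=2 queue=[] holders={T3}
Step 8: wait(T4) -> count=1 queue=[] holders={T3,T4}
Step 9: wait(T1) -> count=0 queue=[] holders={T1,T3,T4}
Step 10: signal(T3) -> count=1 queue=[] holders={T1,T4}
Step 11: wait(T2) -> count=0 queue=[] holders={T1,T2,T4}
Step 12: wait(T3) -> count=0 queue=[T3] holders={T1,T2,T4}
Step 13: signal(T1) -> count=0 queue=[] holders={T2,T3,T4}
Step 14: signal(T2) -> count=1 queue=[] holders={T3,T4}
Final holders: T3,T4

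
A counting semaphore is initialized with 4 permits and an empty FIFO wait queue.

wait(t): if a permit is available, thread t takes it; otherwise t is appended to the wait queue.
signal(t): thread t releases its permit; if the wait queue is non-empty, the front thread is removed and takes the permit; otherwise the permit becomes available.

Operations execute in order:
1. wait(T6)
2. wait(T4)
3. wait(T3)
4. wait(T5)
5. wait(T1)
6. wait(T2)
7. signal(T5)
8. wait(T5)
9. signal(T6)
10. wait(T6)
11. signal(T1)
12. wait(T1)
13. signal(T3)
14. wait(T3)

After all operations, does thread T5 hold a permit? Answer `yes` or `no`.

Answer: yes

Derivation:
Step 1: wait(T6) -> count=3 queue=[] holders={T6}
Step 2: wait(T4) -> count=2 queue=[] holders={T4,T6}
Step 3: wait(T3) -> count=1 queue=[] holders={T3,T4,T6}
Step 4: wait(T5) -> count=0 queue=[] holders={T3,T4,T5,T6}
Step 5: wait(T1) -> count=0 queue=[T1] holders={T3,T4,T5,T6}
Step 6: wait(T2) -> count=0 queue=[T1,T2] holders={T3,T4,T5,T6}
Step 7: signal(T5) -> count=0 queue=[T2] holders={T1,T3,T4,T6}
Step 8: wait(T5) -> count=0 queue=[T2,T5] holders={T1,T3,T4,T6}
Step 9: signal(T6) -> count=0 queue=[T5] holders={T1,T2,T3,T4}
Step 10: wait(T6) -> count=0 queue=[T5,T6] holders={T1,T2,T3,T4}
Step 11: signal(T1) -> count=0 queue=[T6] holders={T2,T3,T4,T5}
Step 12: wait(T1) -> count=0 queue=[T6,T1] holders={T2,T3,T4,T5}
Step 13: signal(T3) -> count=0 queue=[T1] holders={T2,T4,T5,T6}
Step 14: wait(T3) -> count=0 queue=[T1,T3] holders={T2,T4,T5,T6}
Final holders: {T2,T4,T5,T6} -> T5 in holders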